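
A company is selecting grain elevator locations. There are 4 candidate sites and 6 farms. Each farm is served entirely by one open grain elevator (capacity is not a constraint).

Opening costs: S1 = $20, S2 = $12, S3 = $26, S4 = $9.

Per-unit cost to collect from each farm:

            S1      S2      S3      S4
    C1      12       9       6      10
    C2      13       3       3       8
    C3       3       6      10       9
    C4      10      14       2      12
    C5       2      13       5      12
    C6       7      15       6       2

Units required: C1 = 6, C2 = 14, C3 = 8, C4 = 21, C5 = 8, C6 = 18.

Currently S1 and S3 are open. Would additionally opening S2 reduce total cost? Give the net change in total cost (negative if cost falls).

No — net change +12 (cost rises by 12).

Current service cost with {S1, S3}: 268.
Adding S2: each farm re-picks its cheapest; new service cost 268, saving 0.
Extra fixed cost: 12. Net change = 12 − 0 = 12.
(Totals: 314 → 326.)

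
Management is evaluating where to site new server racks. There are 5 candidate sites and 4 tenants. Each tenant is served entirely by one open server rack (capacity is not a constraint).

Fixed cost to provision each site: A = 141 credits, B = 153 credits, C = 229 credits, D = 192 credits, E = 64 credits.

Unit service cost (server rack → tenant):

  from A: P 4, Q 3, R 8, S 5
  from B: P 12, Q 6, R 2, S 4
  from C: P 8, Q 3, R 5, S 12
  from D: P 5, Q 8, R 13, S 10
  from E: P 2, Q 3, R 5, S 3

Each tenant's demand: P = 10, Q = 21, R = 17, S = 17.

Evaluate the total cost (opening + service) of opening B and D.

Each tenant is assigned to its cheapest site among the open ones.
{B, D}: P→D 5·10=50, Q→B 6·21=126, R→B 2·17=34, S→B 4·17=68. Service 278; fixed 345; total 623.

Total cost: 623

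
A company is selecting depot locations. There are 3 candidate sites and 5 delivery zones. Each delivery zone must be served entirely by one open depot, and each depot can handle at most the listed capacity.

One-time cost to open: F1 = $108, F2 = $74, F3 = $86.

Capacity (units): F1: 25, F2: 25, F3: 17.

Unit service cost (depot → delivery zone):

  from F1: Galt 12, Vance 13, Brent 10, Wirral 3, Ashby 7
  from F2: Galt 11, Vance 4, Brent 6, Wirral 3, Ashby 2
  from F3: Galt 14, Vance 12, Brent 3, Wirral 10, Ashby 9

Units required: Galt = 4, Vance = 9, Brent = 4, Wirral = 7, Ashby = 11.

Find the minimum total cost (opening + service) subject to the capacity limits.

Open {F1, F2}: Galt→F1 12·4=48, Vance→F2 4·9=36, Brent→F2 6·4=24, Wirral→F1 3·7=21, Ashby→F2 2·11=22.
Loads: F1 carries 11/25, F2 carries 24/25. Service 151; fixed 182; total 333.
Next best feasible plan costs 344.

Minimum total cost: 333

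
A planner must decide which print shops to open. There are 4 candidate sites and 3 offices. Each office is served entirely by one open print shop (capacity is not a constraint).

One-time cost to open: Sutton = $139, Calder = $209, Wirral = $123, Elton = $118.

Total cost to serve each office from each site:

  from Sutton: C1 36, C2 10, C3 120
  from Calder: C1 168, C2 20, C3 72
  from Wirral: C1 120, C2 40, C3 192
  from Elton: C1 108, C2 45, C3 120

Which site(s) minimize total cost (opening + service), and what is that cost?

For any fixed open set, each office goes to its cheapest open site; total = fixed + service.
{Sutton}: C1→Sutton 36, C2→Sutton 10, C3→Sutton 120. Service 166; fixed 139; total 305.
{Elton}: service 273 + fixed 118 = 391
{Sutton, Elton}: service 166 + fixed 257 = 423
{Sutton, Calder, Wirral, Elton}: service 118 + fixed 589 = 707
No other subset beats 305.

Open Sutton only; minimum total cost 305.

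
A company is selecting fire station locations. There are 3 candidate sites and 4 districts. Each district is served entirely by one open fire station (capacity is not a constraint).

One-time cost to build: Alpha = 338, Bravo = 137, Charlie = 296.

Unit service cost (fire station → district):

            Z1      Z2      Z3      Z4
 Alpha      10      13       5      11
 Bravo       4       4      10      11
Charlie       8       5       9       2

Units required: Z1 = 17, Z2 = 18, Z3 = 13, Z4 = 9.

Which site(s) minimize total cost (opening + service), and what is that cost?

Open Bravo only; minimum total cost 506.

For any fixed open set, each district goes to its cheapest open site; total = fixed + service.
{Bravo}: Z1→Bravo 4·17=68, Z2→Bravo 4·18=72, Z3→Bravo 10·13=130, Z4→Bravo 11·9=99. Service 369; fixed 137; total 506.
{Charlie}: service 361 + fixed 296 = 657
{Bravo, Charlie}: service 275 + fixed 433 = 708
{Alpha, Bravo, Charlie}: service 223 + fixed 771 = 994
(All 7 nonempty subsets were checked; Bravo only is lowest.)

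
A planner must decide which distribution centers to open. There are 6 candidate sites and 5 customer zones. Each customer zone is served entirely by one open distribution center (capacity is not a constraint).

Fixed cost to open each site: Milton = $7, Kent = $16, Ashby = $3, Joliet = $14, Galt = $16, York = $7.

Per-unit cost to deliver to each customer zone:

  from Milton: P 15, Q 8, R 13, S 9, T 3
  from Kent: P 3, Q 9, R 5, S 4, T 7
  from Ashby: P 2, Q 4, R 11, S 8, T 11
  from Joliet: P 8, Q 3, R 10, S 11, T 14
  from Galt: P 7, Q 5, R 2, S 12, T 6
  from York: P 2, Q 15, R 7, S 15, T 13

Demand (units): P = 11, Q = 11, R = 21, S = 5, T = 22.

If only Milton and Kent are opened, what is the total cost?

Total cost: 335

Each customer zone is assigned to its cheapest site among the open ones.
{Milton, Kent}: P→Kent 3·11=33, Q→Milton 8·11=88, R→Kent 5·21=105, S→Kent 4·5=20, T→Milton 3·22=66. Service 312; fixed 23; total 335.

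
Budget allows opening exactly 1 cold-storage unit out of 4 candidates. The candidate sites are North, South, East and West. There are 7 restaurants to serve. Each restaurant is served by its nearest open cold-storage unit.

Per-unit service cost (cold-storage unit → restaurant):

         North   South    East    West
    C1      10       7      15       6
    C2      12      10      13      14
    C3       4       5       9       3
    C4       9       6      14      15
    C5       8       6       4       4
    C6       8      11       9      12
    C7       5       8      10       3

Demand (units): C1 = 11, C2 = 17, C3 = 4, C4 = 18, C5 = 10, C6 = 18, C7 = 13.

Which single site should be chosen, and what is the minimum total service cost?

Choose South only; total service cost 737.

With exactly 1 open, each restaurant uses its cheapest among the chosen.
{South}: C1→South 7·11=77, C2→South 10·17=170, C3→South 5·4=20, C4→South 6·18=108, C5→South 6·10=60, C6→South 11·18=198, C7→South 8·13=104. Service cost 737.
{North}: service cost 781
{West}: service cost 881
Among all 4 size-1 choices, {South} is lowest.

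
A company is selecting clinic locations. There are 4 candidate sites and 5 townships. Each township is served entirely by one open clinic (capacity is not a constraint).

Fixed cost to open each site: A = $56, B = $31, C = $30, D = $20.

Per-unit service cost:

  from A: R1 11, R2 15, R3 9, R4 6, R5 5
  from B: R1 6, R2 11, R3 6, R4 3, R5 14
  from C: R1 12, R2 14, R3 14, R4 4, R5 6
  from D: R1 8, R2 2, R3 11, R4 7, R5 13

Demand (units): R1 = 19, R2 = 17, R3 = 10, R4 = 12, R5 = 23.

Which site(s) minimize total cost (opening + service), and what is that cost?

Open B, C and D; minimum total cost 463.

For any fixed open set, each township goes to its cheapest open site; total = fixed + service.
{B, C, D}: R1→B 6·19=114, R2→D 2·17=34, R3→B 6·10=60, R4→B 3·12=36, R5→C 6·23=138. Service 382; fixed 81; total 463.
{A, B, D}: service 359 + fixed 107 = 466
{A, B, C, D}: service 359 + fixed 137 = 496
{D}: service 679 + fixed 20 = 699
No other subset beats 463.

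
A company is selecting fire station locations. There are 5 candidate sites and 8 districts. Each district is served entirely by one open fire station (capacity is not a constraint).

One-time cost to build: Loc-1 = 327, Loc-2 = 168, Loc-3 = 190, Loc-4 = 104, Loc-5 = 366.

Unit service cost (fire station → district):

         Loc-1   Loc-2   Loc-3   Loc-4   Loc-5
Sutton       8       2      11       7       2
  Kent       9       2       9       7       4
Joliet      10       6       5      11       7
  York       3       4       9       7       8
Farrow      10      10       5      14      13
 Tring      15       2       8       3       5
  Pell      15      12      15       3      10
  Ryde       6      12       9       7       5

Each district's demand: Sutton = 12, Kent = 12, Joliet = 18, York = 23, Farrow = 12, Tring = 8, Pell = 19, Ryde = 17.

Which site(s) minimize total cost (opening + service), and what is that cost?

Open Loc-2 and Loc-4; minimum total cost 832.

For any fixed open set, each district goes to its cheapest open site; total = fixed + service.
{Loc-2, Loc-4}: Sutton→Loc-2 2·12=24, Kent→Loc-2 2·12=24, Joliet→Loc-2 6·18=108, York→Loc-2 4·23=92, Farrow→Loc-2 10·12=120, Tring→Loc-2 2·8=16, Pell→Loc-4 3·19=57, Ryde→Loc-4 7·17=119. Service 560; fixed 272; total 832.
{Loc-2, Loc-3, Loc-4}: service 482 + fixed 462 = 944
{Loc-3, Loc-4}: service 679 + fixed 294 = 973
{Loc-1, Loc-2, Loc-3, Loc-4, Loc-5}: service 425 + fixed 1155 = 1580
No other subset beats 832.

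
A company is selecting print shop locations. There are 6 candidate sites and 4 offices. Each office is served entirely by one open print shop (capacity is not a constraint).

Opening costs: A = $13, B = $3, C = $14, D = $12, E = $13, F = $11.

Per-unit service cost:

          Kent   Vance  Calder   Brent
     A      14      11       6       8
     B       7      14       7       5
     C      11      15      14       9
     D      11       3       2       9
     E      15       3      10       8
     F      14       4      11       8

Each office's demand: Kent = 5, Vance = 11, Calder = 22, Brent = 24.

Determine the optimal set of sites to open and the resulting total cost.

Open B and D; minimum total cost 247.

For any fixed open set, each office goes to its cheapest open site; total = fixed + service.
{B, D}: Kent→B 7·5=35, Vance→D 3·11=33, Calder→D 2·22=44, Brent→B 5·24=120. Service 232; fixed 15; total 247.
{B, D, F}: Kent→B 7·5=35, Vance→D 3·11=33, Calder→D 2·22=44, Brent→B 5·24=120. Service 232; fixed 26; total 258.
{A, B, D}: service 232 + fixed 28 = 260
{A, B, C, D, E, F}: service 232 + fixed 66 = 298
No other subset beats 247.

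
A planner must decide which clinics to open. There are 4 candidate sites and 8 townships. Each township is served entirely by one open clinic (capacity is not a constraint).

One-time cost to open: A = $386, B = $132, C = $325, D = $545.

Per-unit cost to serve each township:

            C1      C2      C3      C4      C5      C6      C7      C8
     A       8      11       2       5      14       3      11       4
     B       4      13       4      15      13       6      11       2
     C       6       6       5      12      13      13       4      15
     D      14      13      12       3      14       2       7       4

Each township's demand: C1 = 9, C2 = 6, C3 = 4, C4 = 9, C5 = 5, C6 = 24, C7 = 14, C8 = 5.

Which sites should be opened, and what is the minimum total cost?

Open B only; minimum total cost 770.

For any fixed open set, each township goes to its cheapest open site; total = fixed + service.
{B}: C1→B 4·9=36, C2→B 13·6=78, C3→B 4·4=16, C4→B 15·9=135, C5→B 13·5=65, C6→B 6·24=144, C7→B 11·14=154, C8→B 2·5=10. Service 638; fixed 132; total 770.
{A}: service 507 + fixed 386 = 893
{B, C}: C1→B 4·9=36, C2→C 6·6=36, C3→B 4·4=16, C4→C 12·9=108, C5→B 13·5=65, C6→B 6·24=144, C7→C 4·14=56, C8→B 2·5=10. Service 471; fixed 457; total 928.
{A, B, C, D}: service 286 + fixed 1388 = 1674
(All 15 nonempty subsets were checked; B only is lowest.)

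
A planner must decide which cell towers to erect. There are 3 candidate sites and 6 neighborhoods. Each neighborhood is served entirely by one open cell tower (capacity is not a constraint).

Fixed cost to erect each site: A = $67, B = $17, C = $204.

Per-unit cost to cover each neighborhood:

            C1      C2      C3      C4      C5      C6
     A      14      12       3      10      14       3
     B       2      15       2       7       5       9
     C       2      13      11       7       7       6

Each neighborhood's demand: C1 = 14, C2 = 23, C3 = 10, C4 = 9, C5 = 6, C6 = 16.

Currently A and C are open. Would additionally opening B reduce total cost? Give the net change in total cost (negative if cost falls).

Yes — net change −5 (cost falls by 5).

Current service cost with {A, C}: 487.
Adding B: each neighborhood re-picks its cheapest; new service cost 465, saving 22.
Extra fixed cost: 17. Net change = 17 − 22 = -5.
(Totals: 758 → 753.)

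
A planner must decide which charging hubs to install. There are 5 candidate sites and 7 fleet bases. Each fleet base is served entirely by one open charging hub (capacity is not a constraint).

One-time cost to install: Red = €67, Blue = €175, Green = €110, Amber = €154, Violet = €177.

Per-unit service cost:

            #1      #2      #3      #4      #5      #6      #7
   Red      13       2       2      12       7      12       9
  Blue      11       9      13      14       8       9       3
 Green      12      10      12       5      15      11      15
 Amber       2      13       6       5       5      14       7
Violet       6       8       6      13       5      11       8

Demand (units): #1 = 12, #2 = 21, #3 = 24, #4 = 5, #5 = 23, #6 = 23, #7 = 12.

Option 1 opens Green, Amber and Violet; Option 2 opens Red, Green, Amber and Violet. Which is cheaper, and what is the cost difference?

Option 1: {Green, Amber, Violet}: #1→Amber 2·12=24, #2→Violet 8·21=168, #3→Amber 6·24=144, #4→Green 5·5=25, #5→Amber 5·23=115, #6→Green 11·23=253, #7→Amber 7·12=84. Service 813; fixed 441; total 1254.
Option 2: {Red, Green, Amber, Violet}: #1→Amber 2·12=24, #2→Red 2·21=42, #3→Red 2·24=48, #4→Green 5·5=25, #5→Amber 5·23=115, #6→Green 11·23=253, #7→Amber 7·12=84. Service 591; fixed 508; total 1099.
Difference: |1254 − 1099| = 155.

Option 2 is cheaper by 155.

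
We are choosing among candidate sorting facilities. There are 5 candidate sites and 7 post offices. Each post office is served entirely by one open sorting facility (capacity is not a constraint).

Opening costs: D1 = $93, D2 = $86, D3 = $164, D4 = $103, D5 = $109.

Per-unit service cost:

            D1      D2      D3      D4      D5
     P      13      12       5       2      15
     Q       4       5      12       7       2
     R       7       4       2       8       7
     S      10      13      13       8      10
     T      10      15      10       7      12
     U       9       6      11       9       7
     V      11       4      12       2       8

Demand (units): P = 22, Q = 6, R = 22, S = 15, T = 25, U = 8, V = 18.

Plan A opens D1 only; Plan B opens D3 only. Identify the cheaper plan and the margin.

Plan B is cheaper by 88.

Plan A: {D1}: P→D1 13·22=286, Q→D1 4·6=24, R→D1 7·22=154, S→D1 10·15=150, T→D1 10·25=250, U→D1 9·8=72, V→D1 11·18=198. Service 1134; fixed 93; total 1227.
Plan B: {D3}: P→D3 5·22=110, Q→D3 12·6=72, R→D3 2·22=44, S→D3 13·15=195, T→D3 10·25=250, U→D3 11·8=88, V→D3 12·18=216. Service 975; fixed 164; total 1139.
Difference: |1227 − 1139| = 88.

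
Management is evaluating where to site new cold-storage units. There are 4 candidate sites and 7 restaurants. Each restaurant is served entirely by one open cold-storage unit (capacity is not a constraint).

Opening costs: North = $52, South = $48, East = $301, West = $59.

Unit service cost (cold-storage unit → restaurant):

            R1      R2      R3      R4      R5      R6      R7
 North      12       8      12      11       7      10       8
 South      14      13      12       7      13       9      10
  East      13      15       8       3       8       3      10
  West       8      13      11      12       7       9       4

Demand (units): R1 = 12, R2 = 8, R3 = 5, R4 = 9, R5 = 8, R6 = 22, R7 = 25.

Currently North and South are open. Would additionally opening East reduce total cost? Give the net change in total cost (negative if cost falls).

Current service cost with {North, South}: 785.
Adding East: each restaurant re-picks its cheapest; new service cost 597, saving 188.
Extra fixed cost: 301. Net change = 301 − 188 = 113.
(Totals: 885 → 998.)

No — net change +113 (cost rises by 113).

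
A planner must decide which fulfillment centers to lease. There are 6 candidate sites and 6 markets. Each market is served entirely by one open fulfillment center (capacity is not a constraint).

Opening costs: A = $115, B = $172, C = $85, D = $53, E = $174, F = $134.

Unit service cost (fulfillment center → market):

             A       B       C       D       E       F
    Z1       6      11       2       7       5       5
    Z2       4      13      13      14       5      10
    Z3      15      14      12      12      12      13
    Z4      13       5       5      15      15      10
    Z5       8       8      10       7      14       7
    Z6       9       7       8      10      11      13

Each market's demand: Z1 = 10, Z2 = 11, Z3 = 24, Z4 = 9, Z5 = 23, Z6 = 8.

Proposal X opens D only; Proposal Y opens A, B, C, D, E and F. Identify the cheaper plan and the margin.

Proposal X is cheaper by 406.

Proposal X: {D}: Z1→D 7·10=70, Z2→D 14·11=154, Z3→D 12·24=288, Z4→D 15·9=135, Z5→D 7·23=161, Z6→D 10·8=80. Service 888; fixed 53; total 941.
Proposal Y: {A, B, C, D, E, F}: Z1→C 2·10=20, Z2→A 4·11=44, Z3→C 12·24=288, Z4→B 5·9=45, Z5→D 7·23=161, Z6→B 7·8=56. Service 614; fixed 733; total 1347.
Difference: |941 − 1347| = 406.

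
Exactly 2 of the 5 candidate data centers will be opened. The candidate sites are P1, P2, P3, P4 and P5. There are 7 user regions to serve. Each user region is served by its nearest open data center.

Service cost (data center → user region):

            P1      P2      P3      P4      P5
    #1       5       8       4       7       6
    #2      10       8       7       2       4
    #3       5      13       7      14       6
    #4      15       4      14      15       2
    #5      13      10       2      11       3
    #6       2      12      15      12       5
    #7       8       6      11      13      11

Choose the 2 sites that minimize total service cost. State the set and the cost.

With exactly 2 open, each user region uses its cheapest among the chosen.
{P1, P5}: #1→P1 5, #2→P5 4, #3→P1 5, #4→P5 2, #5→P5 3, #6→P1 2, #7→P1 8. Service cost 29.
{P2, P5}: service cost 32
{P3, P5}: service cost 34
Among all 10 size-2 choices, {P1, P5} is lowest.

Choose P1 and P5; total service cost 29.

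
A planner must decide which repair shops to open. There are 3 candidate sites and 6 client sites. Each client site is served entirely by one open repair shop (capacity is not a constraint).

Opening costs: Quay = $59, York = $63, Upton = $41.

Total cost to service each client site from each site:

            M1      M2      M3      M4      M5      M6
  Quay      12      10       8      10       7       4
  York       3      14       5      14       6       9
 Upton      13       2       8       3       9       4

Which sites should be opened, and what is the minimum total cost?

For any fixed open set, each client site goes to its cheapest open site; total = fixed + service.
{Upton}: M1→Upton 13, M2→Upton 2, M3→Upton 8, M4→Upton 3, M5→Upton 9, M6→Upton 4. Service 39; fixed 41; total 80.
{Quay}: service 51 + fixed 59 = 110
{York}: service 51 + fixed 63 = 114
{Quay, York, Upton}: M1→York 3, M2→Upton 2, M3→York 5, M4→Upton 3, M5→York 6, M6→Quay 4. Service 23; fixed 163; total 186.
No other subset beats 80.

Open Upton only; minimum total cost 80.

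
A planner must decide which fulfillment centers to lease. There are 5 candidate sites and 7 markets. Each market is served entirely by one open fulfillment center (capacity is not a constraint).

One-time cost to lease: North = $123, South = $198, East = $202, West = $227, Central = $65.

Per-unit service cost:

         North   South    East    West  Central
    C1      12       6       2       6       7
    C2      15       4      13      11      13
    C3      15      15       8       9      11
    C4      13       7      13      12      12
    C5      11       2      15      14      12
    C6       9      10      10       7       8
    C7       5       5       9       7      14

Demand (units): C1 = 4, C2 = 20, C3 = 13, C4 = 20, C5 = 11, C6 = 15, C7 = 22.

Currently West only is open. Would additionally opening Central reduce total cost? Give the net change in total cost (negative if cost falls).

Current service cost with {West}: 1014.
Adding Central: each market re-picks its cheapest; new service cost 992, saving 22.
Extra fixed cost: 65. Net change = 65 − 22 = 43.
(Totals: 1241 → 1284.)

No — net change +43 (cost rises by 43).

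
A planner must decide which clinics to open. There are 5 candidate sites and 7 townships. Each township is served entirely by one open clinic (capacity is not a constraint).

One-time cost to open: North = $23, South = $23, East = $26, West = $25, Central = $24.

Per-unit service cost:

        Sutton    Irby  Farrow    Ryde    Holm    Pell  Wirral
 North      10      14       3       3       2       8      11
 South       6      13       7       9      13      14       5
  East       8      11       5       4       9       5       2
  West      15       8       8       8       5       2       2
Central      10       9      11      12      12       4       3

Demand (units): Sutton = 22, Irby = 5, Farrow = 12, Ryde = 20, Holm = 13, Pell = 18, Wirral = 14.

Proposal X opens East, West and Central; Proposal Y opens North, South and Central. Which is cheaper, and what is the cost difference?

Proposal Y is cheaper by 77.

Proposal X: {East, West, Central}: Sutton→East 8·22=176, Irby→West 8·5=40, Farrow→East 5·12=60, Ryde→East 4·20=80, Holm→West 5·13=65, Pell→West 2·18=36, Wirral→East 2·14=28. Service 485; fixed 75; total 560.
Proposal Y: {North, South, Central}: Sutton→South 6·22=132, Irby→Central 9·5=45, Farrow→North 3·12=36, Ryde→North 3·20=60, Holm→North 2·13=26, Pell→Central 4·18=72, Wirral→Central 3·14=42. Service 413; fixed 70; total 483.
Difference: |560 − 483| = 77.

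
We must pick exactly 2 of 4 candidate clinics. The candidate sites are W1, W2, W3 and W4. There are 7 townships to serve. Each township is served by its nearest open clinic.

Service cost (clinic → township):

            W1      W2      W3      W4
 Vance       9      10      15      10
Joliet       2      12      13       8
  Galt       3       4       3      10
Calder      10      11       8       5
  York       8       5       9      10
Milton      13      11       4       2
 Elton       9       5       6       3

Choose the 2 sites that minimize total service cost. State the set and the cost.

Choose W1 and W4; total service cost 32.

With exactly 2 open, each township uses its cheapest among the chosen.
{W1, W4}: Vance→W1 9, Joliet→W1 2, Galt→W1 3, Calder→W4 5, York→W1 8, Milton→W4 2, Elton→W4 3. Service cost 32.
{W2, W4}: service cost 37
{W1, W3}: service cost 40
Among all 6 size-2 choices, {W1, W4} is lowest.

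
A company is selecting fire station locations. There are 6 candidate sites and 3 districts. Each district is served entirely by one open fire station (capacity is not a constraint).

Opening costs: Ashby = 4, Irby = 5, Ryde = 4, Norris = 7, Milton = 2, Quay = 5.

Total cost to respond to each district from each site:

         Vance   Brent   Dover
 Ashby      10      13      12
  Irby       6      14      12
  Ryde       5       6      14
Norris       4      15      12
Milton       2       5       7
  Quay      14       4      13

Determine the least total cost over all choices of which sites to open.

Minimum total cost: 16

For any fixed open set, each district goes to its cheapest open site; total = fixed + service.
{Milton}: Vance→Milton 2, Brent→Milton 5, Dover→Milton 7. Service 14; fixed 2; total 16.
{Ashby, Milton}: service 14 + fixed 6 = 20
{Ryde, Milton}: service 14 + fixed 6 = 20
{Ashby, Irby, Ryde, Norris, Milton, Quay}: Vance→Milton 2, Brent→Quay 4, Dover→Milton 7. Service 13; fixed 27; total 40.
No other subset beats 16.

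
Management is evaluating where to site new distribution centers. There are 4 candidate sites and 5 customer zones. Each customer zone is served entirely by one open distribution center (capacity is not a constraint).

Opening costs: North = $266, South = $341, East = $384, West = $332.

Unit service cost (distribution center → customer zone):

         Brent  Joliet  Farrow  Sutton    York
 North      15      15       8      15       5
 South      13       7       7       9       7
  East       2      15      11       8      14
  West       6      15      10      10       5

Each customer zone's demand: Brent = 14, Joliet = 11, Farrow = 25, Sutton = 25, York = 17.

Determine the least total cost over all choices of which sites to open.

Minimum total cost: 1119

For any fixed open set, each customer zone goes to its cheapest open site; total = fixed + service.
{South}: Brent→South 13·14=182, Joliet→South 7·11=77, Farrow→South 7·25=175, Sutton→South 9·25=225, York→South 7·17=119. Service 778; fixed 341; total 1119.
{West}: service 834 + fixed 332 = 1166
{East}: service 906 + fixed 384 = 1290
{North, South, East, West}: service 565 + fixed 1323 = 1888
No other subset beats 1119.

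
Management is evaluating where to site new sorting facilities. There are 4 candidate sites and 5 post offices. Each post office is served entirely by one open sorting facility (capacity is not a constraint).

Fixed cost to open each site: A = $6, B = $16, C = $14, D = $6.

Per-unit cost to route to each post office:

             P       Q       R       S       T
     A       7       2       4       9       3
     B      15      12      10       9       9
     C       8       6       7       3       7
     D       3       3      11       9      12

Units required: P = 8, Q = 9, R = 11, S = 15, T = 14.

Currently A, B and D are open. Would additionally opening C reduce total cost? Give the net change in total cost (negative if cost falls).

Current service cost with {A, B, D}: 263.
Adding C: each post office re-picks its cheapest; new service cost 173, saving 90.
Extra fixed cost: 14. Net change = 14 − 90 = -76.
(Totals: 291 → 215.)

Yes — net change −76 (cost falls by 76).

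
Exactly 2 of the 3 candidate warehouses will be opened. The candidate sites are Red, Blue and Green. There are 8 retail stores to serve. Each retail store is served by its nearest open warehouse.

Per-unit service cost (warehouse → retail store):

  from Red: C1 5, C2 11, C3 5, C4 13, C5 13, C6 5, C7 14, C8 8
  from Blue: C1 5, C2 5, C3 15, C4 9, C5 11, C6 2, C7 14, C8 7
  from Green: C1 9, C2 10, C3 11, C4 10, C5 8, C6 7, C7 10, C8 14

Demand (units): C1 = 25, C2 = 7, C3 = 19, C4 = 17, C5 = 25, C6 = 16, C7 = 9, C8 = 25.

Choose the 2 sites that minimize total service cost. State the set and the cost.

Choose Red and Blue; total service cost 1016.

With exactly 2 open, each retail store uses its cheapest among the chosen.
{Red, Blue}: C1→Red 5·25=125, C2→Blue 5·7=35, C3→Red 5·19=95, C4→Blue 9·17=153, C5→Blue 11·25=275, C6→Blue 2·16=32, C7→Red 14·9=126, C8→Blue 7·25=175. Service cost 1016.
{Blue, Green}: service cost 1019
{Red, Green}: service cost 1030
Among all 3 size-2 choices, {Red, Blue} is lowest.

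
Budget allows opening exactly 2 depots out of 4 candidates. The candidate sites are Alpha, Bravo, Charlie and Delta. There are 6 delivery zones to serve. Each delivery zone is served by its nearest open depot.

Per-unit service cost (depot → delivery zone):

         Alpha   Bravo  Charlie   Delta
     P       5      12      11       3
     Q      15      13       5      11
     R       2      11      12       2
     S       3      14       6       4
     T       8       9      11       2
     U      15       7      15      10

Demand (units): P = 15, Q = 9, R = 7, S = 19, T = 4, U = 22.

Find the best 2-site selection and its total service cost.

Choose Bravo and Delta; total service cost 396.

With exactly 2 open, each delivery zone uses its cheapest among the chosen.
{Bravo, Delta}: P→Delta 3·15=45, Q→Delta 11·9=99, R→Delta 2·7=14, S→Delta 4·19=76, T→Delta 2·4=8, U→Bravo 7·22=154. Service cost 396.
{Charlie, Delta}: service cost 408
{Alpha, Delta}: service cost 443
Among all 6 size-2 choices, {Bravo, Delta} is lowest.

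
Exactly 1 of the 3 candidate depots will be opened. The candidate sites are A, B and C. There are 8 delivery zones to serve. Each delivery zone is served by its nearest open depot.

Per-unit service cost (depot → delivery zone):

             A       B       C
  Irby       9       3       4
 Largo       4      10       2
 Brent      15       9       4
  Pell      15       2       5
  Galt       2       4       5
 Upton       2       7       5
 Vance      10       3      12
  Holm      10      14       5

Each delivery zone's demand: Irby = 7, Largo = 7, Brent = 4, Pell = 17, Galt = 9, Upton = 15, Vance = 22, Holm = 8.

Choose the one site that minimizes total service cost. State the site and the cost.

Choose B only; total service cost 480.

With exactly 1 open, each delivery zone uses its cheapest among the chosen.
{B}: Irby→B 3·7=21, Largo→B 10·7=70, Brent→B 9·4=36, Pell→B 2·17=34, Galt→B 4·9=36, Upton→B 7·15=105, Vance→B 3·22=66, Holm→B 14·8=112. Service cost 480.
{C}: service cost 567
{A}: service cost 754
Among all 3 size-1 choices, {B} is lowest.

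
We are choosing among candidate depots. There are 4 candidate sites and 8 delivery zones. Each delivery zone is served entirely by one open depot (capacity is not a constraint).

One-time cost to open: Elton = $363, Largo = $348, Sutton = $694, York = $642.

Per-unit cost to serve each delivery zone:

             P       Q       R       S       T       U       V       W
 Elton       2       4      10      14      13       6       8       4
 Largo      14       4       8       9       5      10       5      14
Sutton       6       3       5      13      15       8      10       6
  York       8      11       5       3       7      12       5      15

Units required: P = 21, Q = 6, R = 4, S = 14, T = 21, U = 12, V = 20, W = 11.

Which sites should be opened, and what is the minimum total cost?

For any fixed open set, each delivery zone goes to its cheapest open site; total = fixed + service.
{Elton}: P→Elton 2·21=42, Q→Elton 4·6=24, R→Elton 10·4=40, S→Elton 14·14=196, T→Elton 13·21=273, U→Elton 6·12=72, V→Elton 8·20=160, W→Elton 4·11=44. Service 851; fixed 363; total 1214.
{Elton, Largo}: service 545 + fixed 711 = 1256
{Largo}: P→Largo 14·21=294, Q→Largo 4·6=24, R→Largo 8·4=32, S→Largo 9·14=126, T→Largo 5·21=105, U→Largo 10·12=120, V→Largo 5·20=100, W→Largo 14·11=154. Service 955; fixed 348; total 1303.
{Elton, Largo, Sutton, York}: P→Elton 2·21=42, Q→Sutton 3·6=18, R→Sutton 5·4=20, S→York 3·14=42, T→Largo 5·21=105, U→Elton 6·12=72, V→Largo 5·20=100, W→Elton 4·11=44. Service 443; fixed 2047; total 2490.
No other subset beats 1214.

Open Elton only; minimum total cost 1214.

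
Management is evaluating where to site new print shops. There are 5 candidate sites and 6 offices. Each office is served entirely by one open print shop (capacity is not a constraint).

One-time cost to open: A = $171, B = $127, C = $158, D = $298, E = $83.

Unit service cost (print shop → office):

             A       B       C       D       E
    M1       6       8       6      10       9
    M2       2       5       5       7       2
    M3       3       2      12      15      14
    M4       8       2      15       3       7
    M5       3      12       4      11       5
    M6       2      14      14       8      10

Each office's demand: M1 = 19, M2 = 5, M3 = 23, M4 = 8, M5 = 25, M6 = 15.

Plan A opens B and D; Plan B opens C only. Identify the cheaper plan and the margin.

Plan B is cheaper by 56.

Plan A: {B, D}: M1→B 8·19=152, M2→B 5·5=25, M3→B 2·23=46, M4→B 2·8=16, M5→D 11·25=275, M6→D 8·15=120. Service 634; fixed 425; total 1059.
Plan B: {C}: M1→C 6·19=114, M2→C 5·5=25, M3→C 12·23=276, M4→C 15·8=120, M5→C 4·25=100, M6→C 14·15=210. Service 845; fixed 158; total 1003.
Difference: |1059 − 1003| = 56.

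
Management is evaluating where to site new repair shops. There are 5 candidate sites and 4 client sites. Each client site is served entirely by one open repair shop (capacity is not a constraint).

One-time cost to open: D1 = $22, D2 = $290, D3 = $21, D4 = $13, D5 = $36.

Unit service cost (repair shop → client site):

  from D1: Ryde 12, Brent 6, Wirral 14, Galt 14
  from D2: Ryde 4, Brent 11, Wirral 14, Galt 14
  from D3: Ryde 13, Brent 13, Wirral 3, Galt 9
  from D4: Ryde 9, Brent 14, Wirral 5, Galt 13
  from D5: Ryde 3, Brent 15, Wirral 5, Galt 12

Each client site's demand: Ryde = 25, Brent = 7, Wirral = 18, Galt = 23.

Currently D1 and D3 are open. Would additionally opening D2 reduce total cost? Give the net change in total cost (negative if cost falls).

No — net change +90 (cost rises by 90).

Current service cost with {D1, D3}: 603.
Adding D2: each client site re-picks its cheapest; new service cost 403, saving 200.
Extra fixed cost: 290. Net change = 290 − 200 = 90.
(Totals: 646 → 736.)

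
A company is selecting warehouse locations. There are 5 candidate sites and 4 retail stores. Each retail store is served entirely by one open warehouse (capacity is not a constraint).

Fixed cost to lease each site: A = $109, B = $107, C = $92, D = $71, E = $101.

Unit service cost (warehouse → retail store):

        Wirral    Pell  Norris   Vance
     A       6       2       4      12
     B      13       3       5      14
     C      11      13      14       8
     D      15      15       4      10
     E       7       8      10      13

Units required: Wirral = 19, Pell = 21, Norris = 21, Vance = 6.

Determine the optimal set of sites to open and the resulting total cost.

For any fixed open set, each retail store goes to its cheapest open site; total = fixed + service.
{A}: Wirral→A 6·19=114, Pell→A 2·21=42, Norris→A 4·21=84, Vance→A 12·6=72. Service 312; fixed 109; total 421.
{A, D}: service 300 + fixed 180 = 480
{A, C}: service 288 + fixed 201 = 489
{A, B, C, D, E}: Wirral→A 6·19=114, Pell→A 2·21=42, Norris→A 4·21=84, Vance→C 8·6=48. Service 288; fixed 480; total 768.
No other subset beats 421.

Open A only; minimum total cost 421.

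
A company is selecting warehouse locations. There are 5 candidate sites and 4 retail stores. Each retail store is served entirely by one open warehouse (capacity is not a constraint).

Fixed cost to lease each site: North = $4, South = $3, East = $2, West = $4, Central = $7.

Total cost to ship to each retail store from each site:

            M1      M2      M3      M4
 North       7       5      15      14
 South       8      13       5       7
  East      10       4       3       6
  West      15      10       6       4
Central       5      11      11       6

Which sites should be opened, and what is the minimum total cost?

Open East only; minimum total cost 25.

For any fixed open set, each retail store goes to its cheapest open site; total = fixed + service.
{East}: M1→East 10, M2→East 4, M3→East 3, M4→East 6. Service 23; fixed 2; total 25.
{North, East}: service 20 + fixed 6 = 26
{South, East}: service 21 + fixed 5 = 26
{North, South, East, West, Central}: service 16 + fixed 20 = 36
No other subset beats 25.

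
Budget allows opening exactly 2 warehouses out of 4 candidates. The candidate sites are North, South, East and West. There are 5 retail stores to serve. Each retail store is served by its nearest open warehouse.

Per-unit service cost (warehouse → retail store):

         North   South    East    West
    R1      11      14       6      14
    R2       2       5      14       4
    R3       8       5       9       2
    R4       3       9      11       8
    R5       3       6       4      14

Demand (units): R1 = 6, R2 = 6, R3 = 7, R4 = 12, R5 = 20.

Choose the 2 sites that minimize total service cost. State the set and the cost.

Choose North and West; total service cost 188.

With exactly 2 open, each retail store uses its cheapest among the chosen.
{North, West}: R1→North 11·6=66, R2→North 2·6=12, R3→West 2·7=14, R4→North 3·12=36, R5→North 3·20=60. Service cost 188.
{North, East}: service cost 200
{North, South}: service cost 209
Among all 6 size-2 choices, {North, West} is lowest.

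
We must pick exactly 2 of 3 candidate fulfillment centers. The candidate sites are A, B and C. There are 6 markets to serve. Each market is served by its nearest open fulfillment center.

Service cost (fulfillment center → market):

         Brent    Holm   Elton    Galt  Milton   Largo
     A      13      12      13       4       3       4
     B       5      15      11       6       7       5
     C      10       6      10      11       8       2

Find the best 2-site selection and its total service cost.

With exactly 2 open, each market uses its cheapest among the chosen.
{A, C}: Brent→C 10, Holm→C 6, Elton→C 10, Galt→A 4, Milton→A 3, Largo→C 2. Service cost 35.
{B, C}: service cost 36
{A, B}: service cost 39
Among all 3 size-2 choices, {A, C} is lowest.

Choose A and C; total service cost 35.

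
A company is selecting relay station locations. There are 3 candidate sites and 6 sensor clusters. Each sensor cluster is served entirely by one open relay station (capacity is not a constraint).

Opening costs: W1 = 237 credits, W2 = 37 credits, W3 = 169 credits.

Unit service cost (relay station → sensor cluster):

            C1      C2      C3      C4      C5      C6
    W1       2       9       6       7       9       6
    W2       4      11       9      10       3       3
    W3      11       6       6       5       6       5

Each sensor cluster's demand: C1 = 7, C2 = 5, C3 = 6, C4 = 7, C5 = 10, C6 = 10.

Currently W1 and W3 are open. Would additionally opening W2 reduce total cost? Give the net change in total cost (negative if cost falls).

Yes — net change −13 (cost falls by 13).

Current service cost with {W1, W3}: 225.
Adding W2: each sensor cluster re-picks its cheapest; new service cost 175, saving 50.
Extra fixed cost: 37. Net change = 37 − 50 = -13.
(Totals: 631 → 618.)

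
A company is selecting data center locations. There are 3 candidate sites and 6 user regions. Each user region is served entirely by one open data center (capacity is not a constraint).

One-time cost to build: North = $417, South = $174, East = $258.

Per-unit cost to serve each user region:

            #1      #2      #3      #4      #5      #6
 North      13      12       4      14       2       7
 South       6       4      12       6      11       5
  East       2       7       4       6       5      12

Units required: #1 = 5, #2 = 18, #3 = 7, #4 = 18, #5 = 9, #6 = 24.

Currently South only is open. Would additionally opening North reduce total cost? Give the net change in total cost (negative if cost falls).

No — net change +280 (cost rises by 280).

Current service cost with {South}: 513.
Adding North: each user region re-picks its cheapest; new service cost 376, saving 137.
Extra fixed cost: 417. Net change = 417 − 137 = 280.
(Totals: 687 → 967.)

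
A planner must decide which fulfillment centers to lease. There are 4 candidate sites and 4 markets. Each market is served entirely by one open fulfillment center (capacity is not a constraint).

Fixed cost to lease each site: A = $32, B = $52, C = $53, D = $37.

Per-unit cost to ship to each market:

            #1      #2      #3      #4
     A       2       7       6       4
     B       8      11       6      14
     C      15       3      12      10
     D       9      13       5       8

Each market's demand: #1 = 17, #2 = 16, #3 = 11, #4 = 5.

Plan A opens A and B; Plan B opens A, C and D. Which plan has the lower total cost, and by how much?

Plan A: {A, B}: #1→A 2·17=34, #2→A 7·16=112, #3→A 6·11=66, #4→A 4·5=20. Service 232; fixed 84; total 316.
Plan B: {A, C, D}: #1→A 2·17=34, #2→C 3·16=48, #3→D 5·11=55, #4→A 4·5=20. Service 157; fixed 122; total 279.
Difference: |316 − 279| = 37.

Plan B is cheaper by 37.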